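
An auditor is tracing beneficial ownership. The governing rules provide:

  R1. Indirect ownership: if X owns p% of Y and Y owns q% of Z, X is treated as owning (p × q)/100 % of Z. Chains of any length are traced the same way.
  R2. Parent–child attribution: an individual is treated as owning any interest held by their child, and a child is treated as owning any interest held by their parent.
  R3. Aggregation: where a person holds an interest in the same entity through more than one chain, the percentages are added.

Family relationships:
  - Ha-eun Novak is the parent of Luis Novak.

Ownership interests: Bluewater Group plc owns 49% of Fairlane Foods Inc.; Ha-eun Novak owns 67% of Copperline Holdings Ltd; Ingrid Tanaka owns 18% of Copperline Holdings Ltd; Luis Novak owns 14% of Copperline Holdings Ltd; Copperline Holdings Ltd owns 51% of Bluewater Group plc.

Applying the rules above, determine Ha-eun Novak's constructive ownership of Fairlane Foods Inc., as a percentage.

20.2419%

By parent–child attribution (R2), Ha-eun Novak is treated as also owning Luis Novak's interest in Copperline Holdings Ltd, giving 67% + 14% = 81%.
Chain via Copperline Holdings Ltd → Bluewater Group plc (R1): 81% × 51% × 49% = 20.2419% of Fairlane Foods Inc.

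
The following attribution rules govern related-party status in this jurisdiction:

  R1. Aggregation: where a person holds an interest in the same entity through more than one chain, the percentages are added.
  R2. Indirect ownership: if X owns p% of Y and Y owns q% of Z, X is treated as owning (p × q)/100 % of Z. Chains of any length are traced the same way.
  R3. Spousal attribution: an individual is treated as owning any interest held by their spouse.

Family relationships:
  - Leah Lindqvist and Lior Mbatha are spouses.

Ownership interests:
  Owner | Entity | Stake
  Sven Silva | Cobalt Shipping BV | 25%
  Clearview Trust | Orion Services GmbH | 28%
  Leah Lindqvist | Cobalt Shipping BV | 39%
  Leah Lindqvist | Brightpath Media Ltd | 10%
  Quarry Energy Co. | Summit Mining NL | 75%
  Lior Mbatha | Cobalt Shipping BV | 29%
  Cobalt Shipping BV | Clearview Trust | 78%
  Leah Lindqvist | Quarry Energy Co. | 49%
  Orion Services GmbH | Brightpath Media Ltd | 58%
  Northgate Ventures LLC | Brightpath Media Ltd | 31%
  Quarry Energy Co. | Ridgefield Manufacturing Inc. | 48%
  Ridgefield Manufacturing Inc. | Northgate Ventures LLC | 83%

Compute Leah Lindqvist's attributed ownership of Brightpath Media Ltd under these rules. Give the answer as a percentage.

24.665392%

By spousal attribution (R3), Leah Lindqvist is treated as also owning Lior Mbatha's interest in Cobalt Shipping BV, giving 39% + 29% = 68%.
Chain via Quarry Energy Co. → Ridgefield Manufacturing Inc. → Northgate Ventures LLC (R2): 49% × 48% × 83% × 31% = 6.051696% of Brightpath Media Ltd.
Chain via Cobalt Shipping BV → Clearview Trust → Orion Services GmbH (R2): 68% × 78% × 28% × 58% = 8.613696% of Brightpath Media Ltd.
Direct interest in Brightpath Media Ltd: 10%.
Aggregating (R1): 6.051696% + 8.613696% + 10% = 24.665392%.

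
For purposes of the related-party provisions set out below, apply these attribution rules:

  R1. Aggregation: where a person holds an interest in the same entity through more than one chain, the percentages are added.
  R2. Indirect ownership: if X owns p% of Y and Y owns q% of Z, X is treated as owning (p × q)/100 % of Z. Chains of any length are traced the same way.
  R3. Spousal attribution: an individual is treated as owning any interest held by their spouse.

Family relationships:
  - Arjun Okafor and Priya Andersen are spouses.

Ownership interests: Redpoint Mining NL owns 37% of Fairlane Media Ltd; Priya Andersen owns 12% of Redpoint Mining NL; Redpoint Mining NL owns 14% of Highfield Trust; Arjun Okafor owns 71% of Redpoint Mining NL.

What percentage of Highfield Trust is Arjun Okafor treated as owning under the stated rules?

11.62%

By spousal attribution (R3), Arjun Okafor is treated as also owning Priya Andersen's interest in Redpoint Mining NL, giving 71% + 12% = 83%.
Chain via Redpoint Mining NL (R2): 83% × 14% = 11.62% of Highfield Trust.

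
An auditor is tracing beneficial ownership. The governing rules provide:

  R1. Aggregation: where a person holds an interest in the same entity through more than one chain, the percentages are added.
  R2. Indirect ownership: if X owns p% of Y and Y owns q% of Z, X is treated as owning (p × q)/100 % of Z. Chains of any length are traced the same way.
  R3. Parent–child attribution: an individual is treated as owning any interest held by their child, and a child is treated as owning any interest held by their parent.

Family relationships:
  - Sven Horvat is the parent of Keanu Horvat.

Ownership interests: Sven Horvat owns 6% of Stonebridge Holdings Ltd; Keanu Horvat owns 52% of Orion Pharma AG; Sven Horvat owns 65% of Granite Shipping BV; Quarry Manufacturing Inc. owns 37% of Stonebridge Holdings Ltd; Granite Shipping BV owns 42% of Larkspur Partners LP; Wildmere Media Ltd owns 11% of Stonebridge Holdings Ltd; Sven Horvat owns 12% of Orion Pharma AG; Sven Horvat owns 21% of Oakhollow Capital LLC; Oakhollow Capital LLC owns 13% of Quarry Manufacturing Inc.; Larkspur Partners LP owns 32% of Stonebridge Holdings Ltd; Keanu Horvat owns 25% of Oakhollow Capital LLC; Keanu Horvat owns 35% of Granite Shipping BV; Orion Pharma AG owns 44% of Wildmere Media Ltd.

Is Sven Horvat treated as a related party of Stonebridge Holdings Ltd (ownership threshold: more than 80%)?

No

By parent–child attribution (R3), Sven Horvat is treated as also owning Keanu Horvat's interest in Oakhollow Capital LLC, giving 21% + 25% = 46%.
By parent–child attribution (R3), Sven Horvat is treated as also owning Keanu Horvat's interest in Orion Pharma AG, giving 12% + 52% = 64%.
By parent–child attribution (R3), Sven Horvat is treated as also owning Keanu Horvat's interest in Granite Shipping BV, giving 65% + 35% = 100%.
Chain via Oakhollow Capital LLC → Quarry Manufacturing Inc. (R2): 46% × 13% × 37% = 2.2126% of Stonebridge Holdings Ltd.
Chain via Orion Pharma AG → Wildmere Media Ltd (R2): 64% × 44% × 11% = 3.0976% of Stonebridge Holdings Ltd.
Chain via Granite Shipping BV → Larkspur Partners LP (R2): 100% × 42% × 32% = 13.44% of Stonebridge Holdings Ltd.
Direct interest in Stonebridge Holdings Ltd: 6%.
Aggregating (R1): 2.2126% + 3.0976% + 13.44% + 6% = 24.7502%.
24.7502% does not exceed the 80% threshold, so Sven is not a related party to Stonebridge Holdings Ltd.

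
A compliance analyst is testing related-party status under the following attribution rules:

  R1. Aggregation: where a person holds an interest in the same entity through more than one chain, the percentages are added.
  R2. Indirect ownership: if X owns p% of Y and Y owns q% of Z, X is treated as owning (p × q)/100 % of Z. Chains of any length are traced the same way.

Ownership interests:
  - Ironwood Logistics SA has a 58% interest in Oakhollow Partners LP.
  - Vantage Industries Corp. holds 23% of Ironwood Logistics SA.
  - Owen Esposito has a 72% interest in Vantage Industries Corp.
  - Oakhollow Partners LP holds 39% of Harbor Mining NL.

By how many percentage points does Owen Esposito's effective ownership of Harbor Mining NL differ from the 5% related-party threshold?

Chain via Vantage Industries Corp. → Ironwood Logistics SA → Oakhollow Partners LP (R2): 72% × 23% × 58% × 39% = 3.745872% of Harbor Mining NL.
3.745872% falls short of the 5% threshold by 1.254128 percentage points.

1.254128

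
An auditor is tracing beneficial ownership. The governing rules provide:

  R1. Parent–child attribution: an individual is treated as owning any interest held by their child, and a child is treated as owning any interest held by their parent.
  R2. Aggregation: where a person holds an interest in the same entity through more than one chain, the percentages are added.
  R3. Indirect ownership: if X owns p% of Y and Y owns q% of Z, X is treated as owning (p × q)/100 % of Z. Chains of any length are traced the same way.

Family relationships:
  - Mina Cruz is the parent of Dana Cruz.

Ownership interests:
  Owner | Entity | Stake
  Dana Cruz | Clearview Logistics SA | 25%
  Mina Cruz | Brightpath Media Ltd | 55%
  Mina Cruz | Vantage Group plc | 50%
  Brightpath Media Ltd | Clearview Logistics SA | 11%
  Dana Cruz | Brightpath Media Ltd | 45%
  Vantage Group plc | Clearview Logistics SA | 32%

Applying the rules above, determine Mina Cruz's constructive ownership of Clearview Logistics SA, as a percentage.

52%

By parent–child attribution (R1), Mina Cruz is treated as also owning Dana Cruz's interest in Brightpath Media Ltd, giving 55% + 45% = 100%.
By parent–child attribution (R1), Mina Cruz is treated as owning Dana Cruz's 25% interest in Clearview Logistics SA.
Chain via Vantage Group plc (R3): 50% × 32% = 16% of Clearview Logistics SA.
Chain via Brightpath Media Ltd (R3): 100% × 11% = 11% of Clearview Logistics SA.
Direct interest in Clearview Logistics SA: 25%.
Aggregating (R2): 16% + 11% + 25% = 52%.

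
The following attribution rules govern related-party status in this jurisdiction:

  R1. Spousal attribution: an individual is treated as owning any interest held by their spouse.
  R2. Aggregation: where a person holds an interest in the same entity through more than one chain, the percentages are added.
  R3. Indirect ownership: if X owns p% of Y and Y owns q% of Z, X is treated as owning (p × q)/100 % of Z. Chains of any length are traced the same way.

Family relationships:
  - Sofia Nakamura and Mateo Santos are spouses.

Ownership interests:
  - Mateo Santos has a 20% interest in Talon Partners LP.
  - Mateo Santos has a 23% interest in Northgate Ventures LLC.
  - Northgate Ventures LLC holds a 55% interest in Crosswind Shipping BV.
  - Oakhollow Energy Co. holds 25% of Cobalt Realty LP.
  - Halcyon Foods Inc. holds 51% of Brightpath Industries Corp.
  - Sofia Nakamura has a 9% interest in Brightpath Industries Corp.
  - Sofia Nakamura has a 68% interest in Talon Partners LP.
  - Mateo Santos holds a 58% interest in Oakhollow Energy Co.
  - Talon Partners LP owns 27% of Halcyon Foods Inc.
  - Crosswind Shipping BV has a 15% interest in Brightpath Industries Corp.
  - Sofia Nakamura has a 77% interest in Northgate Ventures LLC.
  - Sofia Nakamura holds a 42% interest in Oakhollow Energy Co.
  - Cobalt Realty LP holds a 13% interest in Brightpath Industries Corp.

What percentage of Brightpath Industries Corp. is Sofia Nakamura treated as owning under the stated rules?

By spousal attribution (R1), Sofia Nakamura is treated as also owning Mateo Santos's interest in Talon Partners LP, giving 68% + 20% = 88%.
By spousal attribution (R1), Sofia Nakamura is treated as also owning Mateo Santos's interest in Northgate Ventures LLC, giving 77% + 23% = 100%.
By spousal attribution (R1), Sofia Nakamura is treated as also owning Mateo Santos's interest in Oakhollow Energy Co, giving 42% + 58% = 100%.
Chain via Talon Partners LP → Halcyon Foods Inc. (R3): 88% × 27% × 51% = 12.1176% of Brightpath Industries Corp.
Chain via Northgate Ventures LLC → Crosswind Shipping BV (R3): 100% × 55% × 15% = 8.25% of Brightpath Industries Corp.
Chain via Oakhollow Energy Co. → Cobalt Realty LP (R3): 100% × 25% × 13% = 3.25% of Brightpath Industries Corp.
Direct interest in Brightpath Industries Corp: 9%.
Aggregating (R2): 12.1176% + 8.25% + 3.25% + 9% = 32.6176%.

32.6176%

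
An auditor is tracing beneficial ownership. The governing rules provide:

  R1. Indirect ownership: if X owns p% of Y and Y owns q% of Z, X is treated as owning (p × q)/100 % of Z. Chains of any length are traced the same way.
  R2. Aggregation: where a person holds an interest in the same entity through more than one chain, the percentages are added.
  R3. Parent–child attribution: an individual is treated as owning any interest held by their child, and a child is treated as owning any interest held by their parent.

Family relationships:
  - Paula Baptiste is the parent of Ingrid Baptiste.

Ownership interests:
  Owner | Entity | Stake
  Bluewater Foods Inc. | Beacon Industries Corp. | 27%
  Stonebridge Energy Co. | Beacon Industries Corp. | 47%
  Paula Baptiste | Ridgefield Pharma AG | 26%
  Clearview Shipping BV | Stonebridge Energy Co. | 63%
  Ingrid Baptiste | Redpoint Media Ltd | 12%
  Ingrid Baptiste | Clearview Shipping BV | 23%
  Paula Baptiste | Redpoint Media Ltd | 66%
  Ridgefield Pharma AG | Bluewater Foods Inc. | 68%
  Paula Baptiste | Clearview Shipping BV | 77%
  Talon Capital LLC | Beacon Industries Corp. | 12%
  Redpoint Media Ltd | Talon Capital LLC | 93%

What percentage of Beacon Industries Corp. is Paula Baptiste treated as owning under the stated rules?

43.0884%

By parent–child attribution (R3), Paula Baptiste is treated as also owning Ingrid Baptiste's interest in Clearview Shipping BV, giving 77% + 23% = 100%.
By parent–child attribution (R3), Paula Baptiste is treated as also owning Ingrid Baptiste's interest in Redpoint Media Ltd, giving 66% + 12% = 78%.
Chain via Clearview Shipping BV → Stonebridge Energy Co. (R1): 100% × 63% × 47% = 29.61% of Beacon Industries Corp.
Chain via Redpoint Media Ltd → Talon Capital LLC (R1): 78% × 93% × 12% = 8.7048% of Beacon Industries Corp.
Chain via Ridgefield Pharma AG → Bluewater Foods Inc. (R1): 26% × 68% × 27% = 4.7736% of Beacon Industries Corp.
Aggregating (R2): 29.61% + 8.7048% + 4.7736% = 43.0884%.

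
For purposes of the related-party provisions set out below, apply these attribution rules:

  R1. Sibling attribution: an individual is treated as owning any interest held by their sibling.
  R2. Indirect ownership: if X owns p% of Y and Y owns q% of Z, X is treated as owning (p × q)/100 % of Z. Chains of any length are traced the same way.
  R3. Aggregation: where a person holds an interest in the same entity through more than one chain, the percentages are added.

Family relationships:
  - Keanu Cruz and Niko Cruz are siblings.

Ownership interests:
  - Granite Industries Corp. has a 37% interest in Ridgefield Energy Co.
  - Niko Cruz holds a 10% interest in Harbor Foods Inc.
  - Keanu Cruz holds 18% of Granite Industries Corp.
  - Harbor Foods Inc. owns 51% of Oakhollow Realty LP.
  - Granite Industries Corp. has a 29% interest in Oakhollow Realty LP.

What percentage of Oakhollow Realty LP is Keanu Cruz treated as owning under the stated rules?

By sibling attribution (R1), Keanu Cruz is treated as owning Niko Cruz's 10% interest in Harbor Foods Inc.
Chain via Granite Industries Corp. (R2): 18% × 29% = 5.22% of Oakhollow Realty LP.
Chain via Harbor Foods Inc. (R2): 10% × 51% = 5.1% of Oakhollow Realty LP.
Aggregating (R3): 5.22% + 5.1% = 10.32%.

10.32%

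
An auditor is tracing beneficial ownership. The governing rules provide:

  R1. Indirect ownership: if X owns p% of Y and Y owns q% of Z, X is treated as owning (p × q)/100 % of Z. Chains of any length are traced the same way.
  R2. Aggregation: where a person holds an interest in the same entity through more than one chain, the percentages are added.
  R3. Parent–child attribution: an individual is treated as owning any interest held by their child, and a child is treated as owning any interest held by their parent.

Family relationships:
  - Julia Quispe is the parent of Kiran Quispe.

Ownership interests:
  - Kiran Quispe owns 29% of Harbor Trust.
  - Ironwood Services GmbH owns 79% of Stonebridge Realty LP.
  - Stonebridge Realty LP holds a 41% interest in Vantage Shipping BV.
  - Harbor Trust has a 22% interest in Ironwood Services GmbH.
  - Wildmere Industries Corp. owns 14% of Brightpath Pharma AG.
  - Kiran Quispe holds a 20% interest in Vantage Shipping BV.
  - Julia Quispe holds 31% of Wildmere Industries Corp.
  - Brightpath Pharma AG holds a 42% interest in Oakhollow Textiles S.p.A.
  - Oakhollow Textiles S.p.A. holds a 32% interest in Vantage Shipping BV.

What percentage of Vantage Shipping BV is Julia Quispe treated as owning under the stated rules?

By parent–child attribution (R3), Julia Quispe is treated as owning Kiran Quispe's 29% interest in Harbor Trust.
By parent–child attribution (R3), Julia Quispe is treated as owning Kiran Quispe's 20% interest in Vantage Shipping BV.
Chain via Wildmere Industries Corp. → Brightpath Pharma AG → Oakhollow Textiles S.p.A. (R1): 31% × 14% × 42% × 32% = 0.583296% of Vantage Shipping BV.
Chain via Harbor Trust → Ironwood Services GmbH → Stonebridge Realty LP (R1): 29% × 22% × 79% × 41% = 2.066482% of Vantage Shipping BV.
Direct interest in Vantage Shipping BV: 20%.
Aggregating (R2): 0.583296% + 2.066482% + 20% = 22.649778%.

22.649778%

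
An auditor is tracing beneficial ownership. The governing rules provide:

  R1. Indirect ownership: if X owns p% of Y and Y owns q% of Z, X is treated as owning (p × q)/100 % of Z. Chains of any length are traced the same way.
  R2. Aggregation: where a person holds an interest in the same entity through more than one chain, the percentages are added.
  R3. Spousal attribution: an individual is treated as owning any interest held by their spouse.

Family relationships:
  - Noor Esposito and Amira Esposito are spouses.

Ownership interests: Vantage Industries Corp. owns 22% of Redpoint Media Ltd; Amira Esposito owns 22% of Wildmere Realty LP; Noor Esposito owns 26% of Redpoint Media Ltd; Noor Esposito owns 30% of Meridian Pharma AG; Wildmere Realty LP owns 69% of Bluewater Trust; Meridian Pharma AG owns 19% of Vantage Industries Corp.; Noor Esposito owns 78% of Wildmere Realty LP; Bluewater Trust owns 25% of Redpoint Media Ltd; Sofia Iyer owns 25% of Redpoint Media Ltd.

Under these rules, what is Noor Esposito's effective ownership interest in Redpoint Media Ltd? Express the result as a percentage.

44.504%

By spousal attribution (R3), Noor Esposito is treated as also owning Amira Esposito's interest in Wildmere Realty LP, giving 78% + 22% = 100%.
Chain via Meridian Pharma AG → Vantage Industries Corp. (R1): 30% × 19% × 22% = 1.254% of Redpoint Media Ltd.
Chain via Wildmere Realty LP → Bluewater Trust (R1): 100% × 69% × 25% = 17.25% of Redpoint Media Ltd.
Direct interest in Redpoint Media Ltd: 26%.
Aggregating (R2): 1.254% + 17.25% + 26% = 44.504%.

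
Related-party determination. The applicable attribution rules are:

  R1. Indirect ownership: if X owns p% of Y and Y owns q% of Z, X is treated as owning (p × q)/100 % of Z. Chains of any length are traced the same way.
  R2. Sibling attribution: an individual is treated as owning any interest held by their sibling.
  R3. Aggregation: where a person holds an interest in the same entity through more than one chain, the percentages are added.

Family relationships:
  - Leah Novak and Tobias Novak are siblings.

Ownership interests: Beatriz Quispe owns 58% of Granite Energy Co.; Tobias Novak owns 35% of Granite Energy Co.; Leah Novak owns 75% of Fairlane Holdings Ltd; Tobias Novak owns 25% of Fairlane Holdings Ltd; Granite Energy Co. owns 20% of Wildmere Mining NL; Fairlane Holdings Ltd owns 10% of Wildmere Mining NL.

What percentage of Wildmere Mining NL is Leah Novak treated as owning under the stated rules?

By sibling attribution (R2), Leah Novak is treated as also owning Tobias Novak's interest in Fairlane Holdings Ltd, giving 75% + 25% = 100%.
By sibling attribution (R2), Leah Novak is treated as owning Tobias Novak's 35% interest in Granite Energy Co.
Chain via Fairlane Holdings Ltd (R1): 100% × 10% = 10% of Wildmere Mining NL.
Chain via Granite Energy Co. (R1): 35% × 20% = 7% of Wildmere Mining NL.
Aggregating (R3): 10% + 7% = 17%.

17%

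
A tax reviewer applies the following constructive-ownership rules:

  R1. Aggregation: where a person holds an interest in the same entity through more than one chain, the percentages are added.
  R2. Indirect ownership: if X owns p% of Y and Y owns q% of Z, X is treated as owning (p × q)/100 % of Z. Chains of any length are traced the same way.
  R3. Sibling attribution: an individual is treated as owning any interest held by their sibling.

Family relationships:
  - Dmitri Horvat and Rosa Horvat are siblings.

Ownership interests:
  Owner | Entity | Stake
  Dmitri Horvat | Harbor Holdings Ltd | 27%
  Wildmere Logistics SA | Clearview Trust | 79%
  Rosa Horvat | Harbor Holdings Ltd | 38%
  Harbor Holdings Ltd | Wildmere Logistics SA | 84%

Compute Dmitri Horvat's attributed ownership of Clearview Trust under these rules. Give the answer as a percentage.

By sibling attribution (R3), Dmitri Horvat is treated as also owning Rosa Horvat's interest in Harbor Holdings Ltd, giving 27% + 38% = 65%.
Chain via Harbor Holdings Ltd → Wildmere Logistics SA (R2): 65% × 84% × 79% = 43.134% of Clearview Trust.

43.134%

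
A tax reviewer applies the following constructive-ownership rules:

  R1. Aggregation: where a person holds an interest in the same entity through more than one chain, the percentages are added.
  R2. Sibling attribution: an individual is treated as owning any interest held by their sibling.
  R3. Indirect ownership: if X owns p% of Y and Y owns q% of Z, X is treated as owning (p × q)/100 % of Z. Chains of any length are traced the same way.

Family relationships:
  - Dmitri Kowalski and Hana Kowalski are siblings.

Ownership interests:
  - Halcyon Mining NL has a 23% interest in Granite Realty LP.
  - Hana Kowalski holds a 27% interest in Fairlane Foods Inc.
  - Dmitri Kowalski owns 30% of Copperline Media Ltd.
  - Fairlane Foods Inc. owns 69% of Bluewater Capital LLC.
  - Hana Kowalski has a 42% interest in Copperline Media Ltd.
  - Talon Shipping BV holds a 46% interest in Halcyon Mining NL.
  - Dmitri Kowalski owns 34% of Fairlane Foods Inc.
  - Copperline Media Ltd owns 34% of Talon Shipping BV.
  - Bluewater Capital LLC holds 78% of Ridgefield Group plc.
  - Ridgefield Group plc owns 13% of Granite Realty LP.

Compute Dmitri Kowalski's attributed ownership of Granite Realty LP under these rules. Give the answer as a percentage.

By sibling attribution (R2), Dmitri Kowalski is treated as also owning Hana Kowalski's interest in Copperline Media Ltd, giving 30% + 42% = 72%.
By sibling attribution (R2), Dmitri Kowalski is treated as also owning Hana Kowalski's interest in Fairlane Foods Inc, giving 34% + 27% = 61%.
Chain via Copperline Media Ltd → Talon Shipping BV → Halcyon Mining NL (R3): 72% × 34% × 46% × 23% = 2.589984% of Granite Realty LP.
Chain via Fairlane Foods Inc. → Bluewater Capital LLC → Ridgefield Group plc (R3): 61% × 69% × 78% × 13% = 4.267926% of Granite Realty LP.
Aggregating (R1): 2.589984% + 4.267926% = 6.85791%.

6.85791%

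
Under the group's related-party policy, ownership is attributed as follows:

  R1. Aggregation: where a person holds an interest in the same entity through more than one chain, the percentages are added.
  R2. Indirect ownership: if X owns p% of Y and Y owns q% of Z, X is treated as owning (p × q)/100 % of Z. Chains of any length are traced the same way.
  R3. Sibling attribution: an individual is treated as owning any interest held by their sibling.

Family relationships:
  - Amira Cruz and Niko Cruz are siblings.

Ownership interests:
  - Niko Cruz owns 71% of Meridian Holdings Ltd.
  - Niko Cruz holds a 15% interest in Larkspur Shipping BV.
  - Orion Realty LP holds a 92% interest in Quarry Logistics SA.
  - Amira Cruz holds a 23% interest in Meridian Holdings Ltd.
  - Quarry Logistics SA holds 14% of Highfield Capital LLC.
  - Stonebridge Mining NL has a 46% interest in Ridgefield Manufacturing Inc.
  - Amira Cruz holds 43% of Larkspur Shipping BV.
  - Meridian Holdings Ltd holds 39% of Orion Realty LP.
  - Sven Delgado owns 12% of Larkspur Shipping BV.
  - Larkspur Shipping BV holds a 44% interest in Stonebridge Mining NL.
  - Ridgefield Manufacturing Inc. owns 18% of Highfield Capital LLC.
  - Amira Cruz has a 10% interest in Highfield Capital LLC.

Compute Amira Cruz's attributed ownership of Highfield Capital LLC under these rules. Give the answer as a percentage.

16.834864%

By sibling attribution (R3), Amira Cruz is treated as also owning Niko Cruz's interest in Larkspur Shipping BV, giving 43% + 15% = 58%.
By sibling attribution (R3), Amira Cruz is treated as also owning Niko Cruz's interest in Meridian Holdings Ltd, giving 23% + 71% = 94%.
Chain via Larkspur Shipping BV → Stonebridge Mining NL → Ridgefield Manufacturing Inc. (R2): 58% × 44% × 46% × 18% = 2.113056% of Highfield Capital LLC.
Chain via Meridian Holdings Ltd → Orion Realty LP → Quarry Logistics SA (R2): 94% × 39% × 92% × 14% = 4.721808% of Highfield Capital LLC.
Direct interest in Highfield Capital LLC: 10%.
Aggregating (R1): 2.113056% + 4.721808% + 10% = 16.834864%.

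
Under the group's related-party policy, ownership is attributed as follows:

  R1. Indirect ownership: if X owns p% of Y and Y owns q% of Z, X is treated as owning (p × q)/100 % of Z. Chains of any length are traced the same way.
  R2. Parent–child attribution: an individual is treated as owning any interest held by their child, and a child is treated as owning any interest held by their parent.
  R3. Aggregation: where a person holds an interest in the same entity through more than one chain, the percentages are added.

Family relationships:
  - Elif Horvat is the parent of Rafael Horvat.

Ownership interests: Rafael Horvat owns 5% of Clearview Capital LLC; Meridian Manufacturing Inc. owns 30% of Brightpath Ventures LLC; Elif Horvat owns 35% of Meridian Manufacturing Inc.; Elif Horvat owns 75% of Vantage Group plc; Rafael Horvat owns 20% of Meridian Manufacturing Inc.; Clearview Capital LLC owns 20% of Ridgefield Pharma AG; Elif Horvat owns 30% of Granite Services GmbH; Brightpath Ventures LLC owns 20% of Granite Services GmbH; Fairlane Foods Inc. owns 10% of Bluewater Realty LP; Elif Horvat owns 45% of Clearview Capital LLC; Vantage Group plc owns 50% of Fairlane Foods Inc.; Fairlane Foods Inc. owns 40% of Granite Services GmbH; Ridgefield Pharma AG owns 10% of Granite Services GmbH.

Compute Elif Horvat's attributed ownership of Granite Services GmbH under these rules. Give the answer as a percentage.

By parent–child attribution (R2), Elif Horvat is treated as also owning Rafael Horvat's interest in Meridian Manufacturing Inc, giving 35% + 20% = 55%.
By parent–child attribution (R2), Elif Horvat is treated as also owning Rafael Horvat's interest in Clearview Capital LLC, giving 45% + 5% = 50%.
Chain via Meridian Manufacturing Inc. → Brightpath Ventures LLC (R1): 55% × 30% × 20% = 3.3% of Granite Services GmbH.
Chain via Vantage Group plc → Fairlane Foods Inc. (R1): 75% × 50% × 40% = 15% of Granite Services GmbH.
Chain via Clearview Capital LLC → Ridgefield Pharma AG (R1): 50% × 20% × 10% = 1% of Granite Services GmbH.
Direct interest in Granite Services GmbH: 30%.
Aggregating (R3): 3.3% + 15% + 1% + 30% = 49.3%.

49.3%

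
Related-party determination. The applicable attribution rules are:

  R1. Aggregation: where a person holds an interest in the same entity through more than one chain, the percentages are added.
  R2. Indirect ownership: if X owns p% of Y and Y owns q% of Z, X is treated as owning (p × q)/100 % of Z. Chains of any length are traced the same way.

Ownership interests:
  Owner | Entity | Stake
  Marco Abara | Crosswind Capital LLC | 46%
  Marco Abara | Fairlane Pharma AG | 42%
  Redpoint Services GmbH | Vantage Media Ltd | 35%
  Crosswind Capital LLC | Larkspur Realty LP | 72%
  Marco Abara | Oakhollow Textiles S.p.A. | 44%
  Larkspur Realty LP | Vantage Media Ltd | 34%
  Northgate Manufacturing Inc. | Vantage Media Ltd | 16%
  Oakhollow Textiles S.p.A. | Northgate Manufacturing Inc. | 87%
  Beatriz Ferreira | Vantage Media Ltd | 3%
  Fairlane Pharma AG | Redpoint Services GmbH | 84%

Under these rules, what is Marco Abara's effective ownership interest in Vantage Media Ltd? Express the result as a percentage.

29.7336%

Chain via Fairlane Pharma AG → Redpoint Services GmbH (R2): 42% × 84% × 35% = 12.348% of Vantage Media Ltd.
Chain via Oakhollow Textiles S.p.A. → Northgate Manufacturing Inc. (R2): 44% × 87% × 16% = 6.1248% of Vantage Media Ltd.
Chain via Crosswind Capital LLC → Larkspur Realty LP (R2): 46% × 72% × 34% = 11.2608% of Vantage Media Ltd.
Aggregating (R1): 12.348% + 6.1248% + 11.2608% = 29.7336%.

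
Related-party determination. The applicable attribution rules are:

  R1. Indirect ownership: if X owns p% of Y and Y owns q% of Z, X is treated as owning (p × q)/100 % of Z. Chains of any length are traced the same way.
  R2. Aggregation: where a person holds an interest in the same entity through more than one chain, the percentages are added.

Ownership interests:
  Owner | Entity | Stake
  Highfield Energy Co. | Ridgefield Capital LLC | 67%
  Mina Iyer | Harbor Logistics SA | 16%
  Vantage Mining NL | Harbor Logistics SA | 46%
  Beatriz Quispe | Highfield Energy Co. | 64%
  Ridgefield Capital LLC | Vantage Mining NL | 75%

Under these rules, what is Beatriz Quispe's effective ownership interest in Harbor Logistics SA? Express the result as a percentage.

14.7936%

Chain via Highfield Energy Co. → Ridgefield Capital LLC → Vantage Mining NL (R1): 64% × 67% × 75% × 46% = 14.7936% of Harbor Logistics SA.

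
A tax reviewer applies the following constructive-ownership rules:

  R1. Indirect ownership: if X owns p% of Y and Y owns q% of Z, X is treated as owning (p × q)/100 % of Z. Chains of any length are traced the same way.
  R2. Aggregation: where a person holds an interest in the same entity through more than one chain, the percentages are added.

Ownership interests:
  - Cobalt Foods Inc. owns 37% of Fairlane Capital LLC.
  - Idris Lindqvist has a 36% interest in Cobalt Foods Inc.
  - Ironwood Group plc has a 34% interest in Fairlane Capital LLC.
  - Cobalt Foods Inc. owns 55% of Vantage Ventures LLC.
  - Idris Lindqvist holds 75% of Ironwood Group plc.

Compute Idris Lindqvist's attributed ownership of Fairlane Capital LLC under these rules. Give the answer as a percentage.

38.82%

Chain via Cobalt Foods Inc. (R1): 36% × 37% = 13.32% of Fairlane Capital LLC.
Chain via Ironwood Group plc (R1): 75% × 34% = 25.5% of Fairlane Capital LLC.
Aggregating (R2): 13.32% + 25.5% = 38.82%.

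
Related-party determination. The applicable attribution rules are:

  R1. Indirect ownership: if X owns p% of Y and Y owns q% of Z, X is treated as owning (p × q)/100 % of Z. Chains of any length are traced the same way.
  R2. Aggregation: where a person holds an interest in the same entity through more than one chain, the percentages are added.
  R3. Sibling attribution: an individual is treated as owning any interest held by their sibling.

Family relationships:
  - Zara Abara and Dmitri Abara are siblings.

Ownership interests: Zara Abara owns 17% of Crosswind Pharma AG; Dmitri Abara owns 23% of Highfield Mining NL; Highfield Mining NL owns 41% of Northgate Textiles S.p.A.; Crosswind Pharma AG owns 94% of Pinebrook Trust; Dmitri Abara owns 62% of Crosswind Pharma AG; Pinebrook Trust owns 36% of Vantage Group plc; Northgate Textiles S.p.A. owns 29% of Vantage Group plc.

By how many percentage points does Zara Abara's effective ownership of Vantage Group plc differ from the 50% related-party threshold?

By sibling attribution (R3), Zara Abara is treated as also owning Dmitri Abara's interest in Crosswind Pharma AG, giving 17% + 62% = 79%.
By sibling attribution (R3), Zara Abara is treated as owning Dmitri Abara's 23% interest in Highfield Mining NL.
Chain via Crosswind Pharma AG → Pinebrook Trust (R1): 79% × 94% × 36% = 26.7336% of Vantage Group plc.
Chain via Highfield Mining NL → Northgate Textiles S.p.A. (R1): 23% × 41% × 29% = 2.7347% of Vantage Group plc.
Aggregating (R2): 26.7336% + 2.7347% = 29.4683%.
29.4683% falls short of the 50% threshold by 20.5317 percentage points.

20.5317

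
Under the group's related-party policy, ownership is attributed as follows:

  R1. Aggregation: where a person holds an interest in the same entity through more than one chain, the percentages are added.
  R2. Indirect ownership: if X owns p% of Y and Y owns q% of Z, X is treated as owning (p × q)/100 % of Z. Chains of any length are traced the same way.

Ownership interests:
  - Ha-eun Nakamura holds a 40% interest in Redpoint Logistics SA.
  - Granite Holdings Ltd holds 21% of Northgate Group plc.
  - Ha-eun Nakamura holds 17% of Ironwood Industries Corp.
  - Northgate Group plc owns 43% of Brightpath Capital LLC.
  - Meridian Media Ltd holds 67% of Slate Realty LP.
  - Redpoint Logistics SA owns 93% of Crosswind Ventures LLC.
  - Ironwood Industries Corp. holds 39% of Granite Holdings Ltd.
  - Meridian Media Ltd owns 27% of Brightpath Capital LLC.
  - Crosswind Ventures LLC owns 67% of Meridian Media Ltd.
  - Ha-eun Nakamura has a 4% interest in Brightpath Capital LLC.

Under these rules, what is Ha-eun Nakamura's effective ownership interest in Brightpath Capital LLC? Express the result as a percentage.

Chain via Redpoint Logistics SA → Crosswind Ventures LLC → Meridian Media Ltd (R2): 40% × 93% × 67% × 27% = 6.72948% of Brightpath Capital LLC.
Chain via Ironwood Industries Corp. → Granite Holdings Ltd → Northgate Group plc (R2): 17% × 39% × 21% × 43% = 0.598689% of Brightpath Capital LLC.
Direct interest in Brightpath Capital LLC: 4%.
Aggregating (R1): 6.72948% + 0.598689% + 4% = 11.328169%.

11.328169%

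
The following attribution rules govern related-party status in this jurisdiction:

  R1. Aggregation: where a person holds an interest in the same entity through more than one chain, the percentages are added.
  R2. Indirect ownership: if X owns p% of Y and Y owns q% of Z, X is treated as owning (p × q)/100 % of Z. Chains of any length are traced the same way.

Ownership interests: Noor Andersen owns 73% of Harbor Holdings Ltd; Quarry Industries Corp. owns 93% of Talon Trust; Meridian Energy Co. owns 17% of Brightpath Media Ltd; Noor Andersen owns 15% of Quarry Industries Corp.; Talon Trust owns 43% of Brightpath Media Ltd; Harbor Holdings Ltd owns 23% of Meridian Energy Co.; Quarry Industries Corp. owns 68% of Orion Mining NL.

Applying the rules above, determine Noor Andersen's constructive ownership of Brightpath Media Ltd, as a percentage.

Chain via Harbor Holdings Ltd → Meridian Energy Co. (R2): 73% × 23% × 17% = 2.8543% of Brightpath Media Ltd.
Chain via Quarry Industries Corp. → Talon Trust (R2): 15% × 93% × 43% = 5.9985% of Brightpath Media Ltd.
Aggregating (R1): 2.8543% + 5.9985% = 8.8528%.

8.8528%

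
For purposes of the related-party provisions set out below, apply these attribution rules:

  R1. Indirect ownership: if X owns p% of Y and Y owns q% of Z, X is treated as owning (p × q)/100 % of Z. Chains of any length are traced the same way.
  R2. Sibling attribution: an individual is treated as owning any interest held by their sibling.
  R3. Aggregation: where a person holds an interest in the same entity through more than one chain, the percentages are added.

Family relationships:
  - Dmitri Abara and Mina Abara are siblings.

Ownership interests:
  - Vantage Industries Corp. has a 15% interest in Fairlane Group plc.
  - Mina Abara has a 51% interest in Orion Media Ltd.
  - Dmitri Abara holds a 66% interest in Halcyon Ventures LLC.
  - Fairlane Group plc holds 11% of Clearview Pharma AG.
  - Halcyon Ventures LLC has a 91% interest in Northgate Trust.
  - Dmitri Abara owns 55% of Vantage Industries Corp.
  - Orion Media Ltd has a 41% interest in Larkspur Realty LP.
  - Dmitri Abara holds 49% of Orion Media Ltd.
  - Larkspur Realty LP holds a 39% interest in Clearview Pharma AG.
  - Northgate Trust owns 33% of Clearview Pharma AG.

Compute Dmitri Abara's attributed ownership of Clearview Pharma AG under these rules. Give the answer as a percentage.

By sibling attribution (R2), Dmitri Abara is treated as also owning Mina Abara's interest in Orion Media Ltd, giving 49% + 51% = 100%.
Chain via Orion Media Ltd → Larkspur Realty LP (R1): 100% × 41% × 39% = 15.99% of Clearview Pharma AG.
Chain via Vantage Industries Corp. → Fairlane Group plc (R1): 55% × 15% × 11% = 0.9075% of Clearview Pharma AG.
Chain via Halcyon Ventures LLC → Northgate Trust (R1): 66% × 91% × 33% = 19.8198% of Clearview Pharma AG.
Aggregating (R3): 15.99% + 0.9075% + 19.8198% = 36.7173%.

36.7173%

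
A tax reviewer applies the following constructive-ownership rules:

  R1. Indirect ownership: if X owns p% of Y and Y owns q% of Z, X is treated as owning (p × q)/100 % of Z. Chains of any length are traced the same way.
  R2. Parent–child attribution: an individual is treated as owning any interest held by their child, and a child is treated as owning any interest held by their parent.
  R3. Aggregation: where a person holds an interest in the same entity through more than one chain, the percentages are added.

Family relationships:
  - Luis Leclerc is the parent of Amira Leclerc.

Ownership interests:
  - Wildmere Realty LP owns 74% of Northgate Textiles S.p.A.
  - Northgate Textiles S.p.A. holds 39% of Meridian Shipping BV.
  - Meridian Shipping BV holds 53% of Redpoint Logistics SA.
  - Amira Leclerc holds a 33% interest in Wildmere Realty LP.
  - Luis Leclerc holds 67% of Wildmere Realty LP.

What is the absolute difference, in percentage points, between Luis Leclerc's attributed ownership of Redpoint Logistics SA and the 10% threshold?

5.2958

By parent–child attribution (R2), Luis Leclerc is treated as also owning Amira Leclerc's interest in Wildmere Realty LP, giving 67% + 33% = 100%.
Chain via Wildmere Realty LP → Northgate Textiles S.p.A. → Meridian Shipping BV (R1): 100% × 74% × 39% × 53% = 15.2958% of Redpoint Logistics SA.
15.2958% exceeds the 10% threshold by 5.2958 percentage points.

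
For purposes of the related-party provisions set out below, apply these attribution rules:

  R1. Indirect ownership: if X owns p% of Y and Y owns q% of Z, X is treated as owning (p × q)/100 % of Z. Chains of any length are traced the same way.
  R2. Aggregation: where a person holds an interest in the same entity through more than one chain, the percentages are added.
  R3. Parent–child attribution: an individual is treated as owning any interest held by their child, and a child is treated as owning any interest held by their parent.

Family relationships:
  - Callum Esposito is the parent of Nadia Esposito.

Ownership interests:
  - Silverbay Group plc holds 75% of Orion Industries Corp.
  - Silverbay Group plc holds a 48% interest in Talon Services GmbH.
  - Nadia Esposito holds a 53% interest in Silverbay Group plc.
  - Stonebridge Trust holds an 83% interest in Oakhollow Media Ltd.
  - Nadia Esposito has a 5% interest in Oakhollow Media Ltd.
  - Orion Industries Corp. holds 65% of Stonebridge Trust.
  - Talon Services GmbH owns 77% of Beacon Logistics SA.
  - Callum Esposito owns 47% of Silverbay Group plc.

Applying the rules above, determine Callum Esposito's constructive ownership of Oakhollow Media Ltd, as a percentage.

By parent–child attribution (R3), Callum Esposito is treated as also owning Nadia Esposito's interest in Silverbay Group plc, giving 47% + 53% = 100%.
By parent–child attribution (R3), Callum Esposito is treated as owning Nadia Esposito's 5% interest in Oakhollow Media Ltd.
Chain via Silverbay Group plc → Orion Industries Corp. → Stonebridge Trust (R1): 100% × 75% × 65% × 83% = 40.4625% of Oakhollow Media Ltd.
Direct interest in Oakhollow Media Ltd: 5%.
Aggregating (R2): 40.4625% + 5% = 45.4625%.

45.4625%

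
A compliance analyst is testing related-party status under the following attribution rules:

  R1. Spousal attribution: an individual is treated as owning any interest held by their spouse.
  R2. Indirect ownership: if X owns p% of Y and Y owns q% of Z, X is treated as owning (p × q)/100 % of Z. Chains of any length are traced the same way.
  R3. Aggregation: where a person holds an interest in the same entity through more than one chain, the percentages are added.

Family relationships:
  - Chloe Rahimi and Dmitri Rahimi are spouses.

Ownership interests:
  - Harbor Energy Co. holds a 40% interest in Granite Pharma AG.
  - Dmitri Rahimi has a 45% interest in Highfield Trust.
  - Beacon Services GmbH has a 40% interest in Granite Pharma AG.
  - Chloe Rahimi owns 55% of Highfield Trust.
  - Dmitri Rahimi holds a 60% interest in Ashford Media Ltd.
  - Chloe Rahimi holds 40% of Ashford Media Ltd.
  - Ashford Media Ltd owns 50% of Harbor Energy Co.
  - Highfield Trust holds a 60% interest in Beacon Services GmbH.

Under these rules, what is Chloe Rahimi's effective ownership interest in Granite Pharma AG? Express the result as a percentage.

By spousal attribution (R1), Chloe Rahimi is treated as also owning Dmitri Rahimi's interest in Ashford Media Ltd, giving 40% + 60% = 100%.
By spousal attribution (R1), Chloe Rahimi is treated as also owning Dmitri Rahimi's interest in Highfield Trust, giving 55% + 45% = 100%.
Chain via Ashford Media Ltd → Harbor Energy Co. (R2): 100% × 50% × 40% = 20% of Granite Pharma AG.
Chain via Highfield Trust → Beacon Services GmbH (R2): 100% × 60% × 40% = 24% of Granite Pharma AG.
Aggregating (R3): 20% + 24% = 44%.

44%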